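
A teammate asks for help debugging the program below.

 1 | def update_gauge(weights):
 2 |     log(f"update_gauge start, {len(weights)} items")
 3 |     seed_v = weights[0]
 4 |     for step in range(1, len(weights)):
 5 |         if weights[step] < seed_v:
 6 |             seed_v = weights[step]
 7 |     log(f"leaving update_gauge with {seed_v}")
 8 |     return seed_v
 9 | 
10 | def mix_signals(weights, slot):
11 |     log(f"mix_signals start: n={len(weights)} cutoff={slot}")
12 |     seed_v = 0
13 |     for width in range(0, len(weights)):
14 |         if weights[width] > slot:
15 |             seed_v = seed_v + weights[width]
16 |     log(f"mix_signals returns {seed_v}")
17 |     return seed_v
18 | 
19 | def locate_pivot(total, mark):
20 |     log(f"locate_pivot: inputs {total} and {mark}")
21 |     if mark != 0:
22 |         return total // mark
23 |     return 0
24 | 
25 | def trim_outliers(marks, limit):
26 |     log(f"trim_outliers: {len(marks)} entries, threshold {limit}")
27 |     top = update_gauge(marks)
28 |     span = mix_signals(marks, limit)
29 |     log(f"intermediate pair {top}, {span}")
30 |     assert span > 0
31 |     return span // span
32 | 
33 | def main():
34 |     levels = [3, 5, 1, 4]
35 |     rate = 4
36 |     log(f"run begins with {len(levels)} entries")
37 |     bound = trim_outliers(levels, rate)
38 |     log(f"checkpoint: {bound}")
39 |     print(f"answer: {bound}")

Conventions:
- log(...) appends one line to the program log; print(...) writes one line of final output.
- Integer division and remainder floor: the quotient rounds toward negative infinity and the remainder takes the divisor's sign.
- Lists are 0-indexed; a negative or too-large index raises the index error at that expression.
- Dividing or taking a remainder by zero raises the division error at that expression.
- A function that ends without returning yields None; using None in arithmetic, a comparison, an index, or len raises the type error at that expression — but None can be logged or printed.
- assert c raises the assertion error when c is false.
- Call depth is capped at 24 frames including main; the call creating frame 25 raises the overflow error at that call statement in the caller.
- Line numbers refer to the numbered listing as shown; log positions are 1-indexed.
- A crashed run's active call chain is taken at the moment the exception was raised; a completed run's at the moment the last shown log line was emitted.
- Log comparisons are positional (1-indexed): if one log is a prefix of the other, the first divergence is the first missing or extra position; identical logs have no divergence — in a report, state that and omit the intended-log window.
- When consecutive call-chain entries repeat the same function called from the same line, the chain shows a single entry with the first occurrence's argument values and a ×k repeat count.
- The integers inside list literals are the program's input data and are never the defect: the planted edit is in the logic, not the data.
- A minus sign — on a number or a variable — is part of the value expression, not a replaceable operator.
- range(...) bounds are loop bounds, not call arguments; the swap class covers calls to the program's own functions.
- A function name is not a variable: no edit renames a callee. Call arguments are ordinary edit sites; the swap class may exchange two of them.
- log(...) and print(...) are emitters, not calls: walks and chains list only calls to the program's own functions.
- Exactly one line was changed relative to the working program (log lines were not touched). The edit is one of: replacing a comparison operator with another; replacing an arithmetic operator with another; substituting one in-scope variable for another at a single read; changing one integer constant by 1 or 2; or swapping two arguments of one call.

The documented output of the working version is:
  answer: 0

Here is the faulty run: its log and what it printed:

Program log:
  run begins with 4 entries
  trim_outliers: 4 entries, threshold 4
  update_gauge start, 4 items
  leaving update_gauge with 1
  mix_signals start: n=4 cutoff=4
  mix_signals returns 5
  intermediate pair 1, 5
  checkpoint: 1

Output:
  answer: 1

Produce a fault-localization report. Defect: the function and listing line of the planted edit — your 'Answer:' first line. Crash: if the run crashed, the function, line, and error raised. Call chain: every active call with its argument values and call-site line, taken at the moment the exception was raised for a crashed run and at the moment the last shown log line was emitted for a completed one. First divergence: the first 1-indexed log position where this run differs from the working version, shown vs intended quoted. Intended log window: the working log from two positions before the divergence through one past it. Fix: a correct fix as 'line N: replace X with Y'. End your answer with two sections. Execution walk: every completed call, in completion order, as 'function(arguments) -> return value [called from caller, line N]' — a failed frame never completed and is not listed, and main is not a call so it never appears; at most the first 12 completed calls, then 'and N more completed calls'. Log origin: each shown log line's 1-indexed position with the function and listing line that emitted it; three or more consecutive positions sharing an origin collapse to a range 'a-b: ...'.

Answer: the defect is in trim_outliers at line 31.
Key fact: Log line 8 is where behavior first shows: 'checkpoint: 1' appears instead of 'checkpoint: 0'.
Call chain: main.
First divergence: at position 8 the run shows 'checkpoint: 1' where the working version logs 'checkpoint: 0'.
Intended log window:
  6: mix_signals returns 5
  7: intermediate pair 1, 5
  8: checkpoint: 0
Execution walk:
  update_gauge([3, 5, 1, 4]) -> 1  [called from trim_outliers, line 27]
  mix_signals([3, 5, 1, 4], 4) -> 5  [called from trim_outliers, line 28]
  trim_outliers([3, 5, 1, 4], 4) -> 1  [called from main, line 37]
Log origins:
  1 — main, line 36
  2 — trim_outliers, line 26
  3 — update_gauge, line 2
  4 — update_gauge, line 7
  5 — mix_signals, line 11
  6 — mix_signals, line 16
  7 — trim_outliers, line 29
  8 — main, line 38
A correct fix: line 31: replace `span // span` with `top // span`.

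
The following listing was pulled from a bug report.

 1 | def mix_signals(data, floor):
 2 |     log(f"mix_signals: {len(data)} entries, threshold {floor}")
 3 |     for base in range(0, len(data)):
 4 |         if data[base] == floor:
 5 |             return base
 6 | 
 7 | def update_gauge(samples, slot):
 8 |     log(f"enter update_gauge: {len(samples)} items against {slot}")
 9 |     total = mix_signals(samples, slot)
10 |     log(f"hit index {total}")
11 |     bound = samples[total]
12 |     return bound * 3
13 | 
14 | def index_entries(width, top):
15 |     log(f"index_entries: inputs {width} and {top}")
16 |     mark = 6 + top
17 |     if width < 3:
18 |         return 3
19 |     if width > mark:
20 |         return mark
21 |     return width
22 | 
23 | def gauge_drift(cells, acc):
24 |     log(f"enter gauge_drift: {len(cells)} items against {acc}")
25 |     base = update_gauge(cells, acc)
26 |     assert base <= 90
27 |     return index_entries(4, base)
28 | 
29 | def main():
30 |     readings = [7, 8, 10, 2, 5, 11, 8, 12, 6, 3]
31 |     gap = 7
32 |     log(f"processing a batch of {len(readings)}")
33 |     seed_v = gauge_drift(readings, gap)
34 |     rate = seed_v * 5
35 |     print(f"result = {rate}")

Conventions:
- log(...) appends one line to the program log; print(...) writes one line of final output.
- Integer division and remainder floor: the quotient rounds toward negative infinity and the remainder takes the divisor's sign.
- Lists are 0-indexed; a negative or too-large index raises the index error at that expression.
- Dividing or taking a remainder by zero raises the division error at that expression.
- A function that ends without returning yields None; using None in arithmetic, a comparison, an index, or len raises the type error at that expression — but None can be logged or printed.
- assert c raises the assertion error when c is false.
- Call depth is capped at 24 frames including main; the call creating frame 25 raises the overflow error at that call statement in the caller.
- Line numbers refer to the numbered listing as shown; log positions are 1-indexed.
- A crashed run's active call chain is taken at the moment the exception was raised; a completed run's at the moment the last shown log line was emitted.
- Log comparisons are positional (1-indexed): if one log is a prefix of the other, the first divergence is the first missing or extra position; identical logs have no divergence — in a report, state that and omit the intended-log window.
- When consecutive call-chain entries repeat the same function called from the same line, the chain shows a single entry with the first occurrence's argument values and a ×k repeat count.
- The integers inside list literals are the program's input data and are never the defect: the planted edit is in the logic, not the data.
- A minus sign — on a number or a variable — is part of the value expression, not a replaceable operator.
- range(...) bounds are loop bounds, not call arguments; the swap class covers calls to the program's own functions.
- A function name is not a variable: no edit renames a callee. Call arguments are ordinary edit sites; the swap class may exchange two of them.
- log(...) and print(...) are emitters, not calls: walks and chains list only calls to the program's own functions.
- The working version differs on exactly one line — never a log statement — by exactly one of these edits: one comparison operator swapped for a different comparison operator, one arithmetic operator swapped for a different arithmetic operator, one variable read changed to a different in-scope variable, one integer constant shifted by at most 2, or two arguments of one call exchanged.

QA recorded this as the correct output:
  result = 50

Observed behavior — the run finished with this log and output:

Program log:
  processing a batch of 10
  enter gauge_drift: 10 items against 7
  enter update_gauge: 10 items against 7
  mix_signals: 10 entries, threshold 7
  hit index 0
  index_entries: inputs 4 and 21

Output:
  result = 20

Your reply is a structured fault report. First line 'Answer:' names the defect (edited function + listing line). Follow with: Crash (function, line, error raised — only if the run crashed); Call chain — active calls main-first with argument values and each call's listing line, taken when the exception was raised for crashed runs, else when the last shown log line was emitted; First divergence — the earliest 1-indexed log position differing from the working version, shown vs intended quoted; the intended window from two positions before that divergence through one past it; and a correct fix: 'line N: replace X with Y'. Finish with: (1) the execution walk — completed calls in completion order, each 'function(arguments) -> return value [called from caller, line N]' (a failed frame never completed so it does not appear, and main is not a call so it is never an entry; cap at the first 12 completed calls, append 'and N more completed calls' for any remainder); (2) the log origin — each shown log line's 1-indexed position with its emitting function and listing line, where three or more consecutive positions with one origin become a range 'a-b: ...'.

Answer: the defect is in gauge_drift at line 27.
Key observation: Log line 6 is where behavior first shows: 'index_entries: inputs 4 and 21' appears instead of 'index_entries: inputs 21 and 4'.
Call chain: main -> gauge_drift([7, 8, 10, 2, 5, 11, 8, 12, 6, 3], 7) (called at line 33) -> index_entries(4, 21) (called at line 27).
First divergence: position 6 — shown 'index_entries: inputs 4 and 21', intended 'index_entries: inputs 21 and 4'.
Intended log window:
  4: mix_signals: 10 entries, threshold 7
  5: hit index 0
  6: index_entries: inputs 21 and 4
Execution walk:
  mix_signals([7, 8, 10, 2, 5, 11, 8, 12, 6, 3], 7) -> 0  [called from update_gauge, line 9]
  update_gauge([7, 8, 10, 2, 5, 11, 8, 12, 6, 3], 7) -> 21  [called from gauge_drift, line 25]
  index_entries(4, 21) -> 4  [called from gauge_drift, line 27]
  gauge_drift([7, 8, 10, 2, 5, 11, 8, 12, 6, 3], 7) -> 4  [called from main, line 33]
Origin of each log line:
  1: emitted by main (line 32)
  2: emitted by gauge_drift (line 24)
  3: emitted by update_gauge (line 8)
  4: emitted by mix_signals (line 2)
  5: emitted by update_gauge (line 10)
  6: emitted by index_entries (line 15)
A correct fix: line 27: replace `index_entries(4, base)` with `index_entries(base, 4)`.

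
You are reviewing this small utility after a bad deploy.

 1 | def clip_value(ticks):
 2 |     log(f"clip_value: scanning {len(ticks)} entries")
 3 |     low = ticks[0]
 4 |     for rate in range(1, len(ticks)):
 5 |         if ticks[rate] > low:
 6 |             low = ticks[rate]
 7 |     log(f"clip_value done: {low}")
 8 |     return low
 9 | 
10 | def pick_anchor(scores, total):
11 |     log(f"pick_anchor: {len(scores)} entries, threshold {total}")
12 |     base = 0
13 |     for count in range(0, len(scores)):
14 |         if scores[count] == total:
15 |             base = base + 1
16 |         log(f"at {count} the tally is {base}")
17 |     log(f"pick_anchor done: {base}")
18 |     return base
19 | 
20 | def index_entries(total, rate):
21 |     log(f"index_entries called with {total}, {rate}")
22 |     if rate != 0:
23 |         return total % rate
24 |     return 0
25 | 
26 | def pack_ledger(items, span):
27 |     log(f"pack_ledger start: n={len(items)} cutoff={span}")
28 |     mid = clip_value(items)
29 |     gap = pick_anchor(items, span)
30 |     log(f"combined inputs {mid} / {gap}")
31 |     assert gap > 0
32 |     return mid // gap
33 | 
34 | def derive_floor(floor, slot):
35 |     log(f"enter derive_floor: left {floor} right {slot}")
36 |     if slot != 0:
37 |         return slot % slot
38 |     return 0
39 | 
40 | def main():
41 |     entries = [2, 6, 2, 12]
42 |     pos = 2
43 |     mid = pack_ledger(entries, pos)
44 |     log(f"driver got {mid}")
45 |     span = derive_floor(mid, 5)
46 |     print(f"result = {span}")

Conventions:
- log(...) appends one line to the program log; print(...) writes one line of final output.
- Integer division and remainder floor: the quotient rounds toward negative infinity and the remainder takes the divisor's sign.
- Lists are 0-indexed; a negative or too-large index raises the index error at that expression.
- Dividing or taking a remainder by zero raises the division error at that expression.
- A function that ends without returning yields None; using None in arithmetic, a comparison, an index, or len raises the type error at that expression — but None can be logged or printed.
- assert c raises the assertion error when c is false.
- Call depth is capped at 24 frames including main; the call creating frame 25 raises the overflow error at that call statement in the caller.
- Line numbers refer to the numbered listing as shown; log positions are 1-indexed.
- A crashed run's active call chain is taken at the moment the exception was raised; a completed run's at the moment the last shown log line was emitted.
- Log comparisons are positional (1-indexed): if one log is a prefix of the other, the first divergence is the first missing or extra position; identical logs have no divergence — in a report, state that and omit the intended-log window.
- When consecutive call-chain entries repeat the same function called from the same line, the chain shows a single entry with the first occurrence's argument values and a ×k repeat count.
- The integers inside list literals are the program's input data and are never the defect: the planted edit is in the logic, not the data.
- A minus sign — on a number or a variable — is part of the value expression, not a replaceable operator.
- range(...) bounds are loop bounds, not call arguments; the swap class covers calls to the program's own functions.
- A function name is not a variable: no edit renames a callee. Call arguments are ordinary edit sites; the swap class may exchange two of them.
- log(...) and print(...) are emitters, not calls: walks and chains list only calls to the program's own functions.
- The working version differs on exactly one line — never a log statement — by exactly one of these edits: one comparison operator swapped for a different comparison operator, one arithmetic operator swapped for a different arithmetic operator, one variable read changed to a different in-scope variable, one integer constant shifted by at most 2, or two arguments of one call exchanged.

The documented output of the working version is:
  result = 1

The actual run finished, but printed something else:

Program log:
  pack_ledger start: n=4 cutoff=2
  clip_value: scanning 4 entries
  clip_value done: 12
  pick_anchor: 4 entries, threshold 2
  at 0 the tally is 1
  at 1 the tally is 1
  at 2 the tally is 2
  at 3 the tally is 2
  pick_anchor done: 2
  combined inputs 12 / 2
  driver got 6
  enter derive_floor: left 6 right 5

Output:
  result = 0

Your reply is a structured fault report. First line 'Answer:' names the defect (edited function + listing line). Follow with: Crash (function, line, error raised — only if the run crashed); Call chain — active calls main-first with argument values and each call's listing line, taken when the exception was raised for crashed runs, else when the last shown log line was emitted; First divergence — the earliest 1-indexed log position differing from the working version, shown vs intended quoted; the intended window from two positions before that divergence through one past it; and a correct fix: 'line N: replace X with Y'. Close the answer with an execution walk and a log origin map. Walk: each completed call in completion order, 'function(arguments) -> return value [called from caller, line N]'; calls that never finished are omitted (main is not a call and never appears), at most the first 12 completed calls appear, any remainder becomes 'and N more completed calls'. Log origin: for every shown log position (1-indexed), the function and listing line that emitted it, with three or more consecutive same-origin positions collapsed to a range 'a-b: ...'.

Answer: the defect is in derive_floor at line 37.
Core observation: The logs agree in full; only the final output differs.
Call chain: main -> derive_floor(6, 5) (called at line 45).
First divergence: none; the two logs match at every position.
Execution walk:
  clip_value([2, 6, 2, 12]) -> 12  [called from pack_ledger, line 28]
  pick_anchor([2, 6, 2, 12], 2) -> 2  [called from pack_ledger, line 29]
  pack_ledger([2, 6, 2, 12], 2) -> 6  [called from main, line 43]
  derive_floor(6, 5) -> 0  [called from main, line 45]
Log origins:
  1: logged in pack_ledger at line 27
  2: logged in clip_value at line 2
  3: logged in clip_value at line 7
  4: logged in pick_anchor at line 11
  5-8: logged in pick_anchor at line 16
  9: logged in pick_anchor at line 17
  10: logged in pack_ledger at line 30
  11: logged in main at line 44
  12: logged in derive_floor at line 35
A correct fix: line 37: replace `slot % slot` with `floor % slot`.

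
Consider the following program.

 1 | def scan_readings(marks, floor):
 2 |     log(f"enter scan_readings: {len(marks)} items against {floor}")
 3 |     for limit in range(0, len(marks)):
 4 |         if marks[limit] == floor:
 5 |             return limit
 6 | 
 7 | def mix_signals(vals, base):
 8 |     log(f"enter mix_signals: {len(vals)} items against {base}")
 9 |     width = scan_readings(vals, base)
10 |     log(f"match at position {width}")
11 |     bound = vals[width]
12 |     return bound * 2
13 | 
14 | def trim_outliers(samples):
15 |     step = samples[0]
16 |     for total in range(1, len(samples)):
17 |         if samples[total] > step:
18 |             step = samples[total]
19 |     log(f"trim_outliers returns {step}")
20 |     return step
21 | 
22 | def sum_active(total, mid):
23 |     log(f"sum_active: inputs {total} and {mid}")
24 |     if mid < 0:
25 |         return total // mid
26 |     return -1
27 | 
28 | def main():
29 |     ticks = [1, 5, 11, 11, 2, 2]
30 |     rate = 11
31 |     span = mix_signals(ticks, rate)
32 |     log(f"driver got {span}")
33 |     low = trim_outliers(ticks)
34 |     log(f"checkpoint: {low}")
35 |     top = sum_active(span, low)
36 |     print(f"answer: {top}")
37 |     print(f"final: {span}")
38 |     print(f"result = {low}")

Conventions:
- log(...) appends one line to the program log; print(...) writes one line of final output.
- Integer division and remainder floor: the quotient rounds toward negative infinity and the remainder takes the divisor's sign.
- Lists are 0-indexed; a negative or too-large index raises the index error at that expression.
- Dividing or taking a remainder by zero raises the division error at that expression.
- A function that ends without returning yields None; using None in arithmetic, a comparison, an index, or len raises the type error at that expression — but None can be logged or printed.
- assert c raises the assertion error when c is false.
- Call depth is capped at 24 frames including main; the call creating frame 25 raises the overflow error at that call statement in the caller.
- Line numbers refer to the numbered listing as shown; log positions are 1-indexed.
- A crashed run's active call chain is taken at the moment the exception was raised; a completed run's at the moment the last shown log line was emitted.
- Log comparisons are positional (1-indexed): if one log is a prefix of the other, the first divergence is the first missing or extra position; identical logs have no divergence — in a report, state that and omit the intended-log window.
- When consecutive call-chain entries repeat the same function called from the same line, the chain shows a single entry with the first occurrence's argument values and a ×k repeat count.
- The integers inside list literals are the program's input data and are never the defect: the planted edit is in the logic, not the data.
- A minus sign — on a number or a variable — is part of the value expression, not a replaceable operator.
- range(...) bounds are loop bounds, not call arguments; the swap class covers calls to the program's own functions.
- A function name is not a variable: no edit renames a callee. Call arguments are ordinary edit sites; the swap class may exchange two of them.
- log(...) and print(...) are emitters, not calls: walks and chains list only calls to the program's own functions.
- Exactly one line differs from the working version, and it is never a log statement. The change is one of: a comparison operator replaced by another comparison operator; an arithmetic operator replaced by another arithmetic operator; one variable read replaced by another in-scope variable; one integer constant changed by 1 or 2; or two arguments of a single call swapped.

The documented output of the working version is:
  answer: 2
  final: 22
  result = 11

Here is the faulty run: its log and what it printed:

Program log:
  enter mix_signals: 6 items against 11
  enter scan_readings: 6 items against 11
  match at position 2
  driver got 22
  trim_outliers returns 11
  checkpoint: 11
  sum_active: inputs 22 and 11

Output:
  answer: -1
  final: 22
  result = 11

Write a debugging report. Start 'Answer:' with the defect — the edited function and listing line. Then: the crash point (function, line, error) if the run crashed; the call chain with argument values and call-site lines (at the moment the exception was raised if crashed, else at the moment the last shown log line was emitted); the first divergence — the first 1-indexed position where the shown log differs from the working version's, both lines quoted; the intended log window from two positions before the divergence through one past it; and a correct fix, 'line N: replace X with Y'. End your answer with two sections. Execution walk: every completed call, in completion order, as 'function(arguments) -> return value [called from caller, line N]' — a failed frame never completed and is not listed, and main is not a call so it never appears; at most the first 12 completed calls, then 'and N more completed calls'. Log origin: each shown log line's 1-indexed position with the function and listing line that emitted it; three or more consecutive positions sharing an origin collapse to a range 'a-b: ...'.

Answer: the defect is in sum_active at line 24.
Core observation: The two runs log identically and part ways only at the printed values.
Call chain: main -> sum_active(22, 11) (called at line 35).
First divergence: none — the logs agree in full.
Execution walk:
  scan_readings([1, 5, 11, 11, 2, 2], 11) -> 2  [called from mix_signals, line 9]
  mix_signals([1, 5, 11, 11, 2, 2], 11) -> 22  [called from main, line 31]
  trim_outliers([1, 5, 11, 11, 2, 2]) -> 11  [called from main, line 33]
  sum_active(22, 11) -> -1  [called from main, line 35]
Log origin:
  1: emitted by mix_signals (line 8)
  2: emitted by scan_readings (line 2)
  3: emitted by mix_signals (line 10)
  4: emitted by main (line 32)
  5: emitted by trim_outliers (line 19)
  6: emitted by main (line 34)
  7: emitted by sum_active (line 23)
A correct fix: line 24: replace `<` with `!=`.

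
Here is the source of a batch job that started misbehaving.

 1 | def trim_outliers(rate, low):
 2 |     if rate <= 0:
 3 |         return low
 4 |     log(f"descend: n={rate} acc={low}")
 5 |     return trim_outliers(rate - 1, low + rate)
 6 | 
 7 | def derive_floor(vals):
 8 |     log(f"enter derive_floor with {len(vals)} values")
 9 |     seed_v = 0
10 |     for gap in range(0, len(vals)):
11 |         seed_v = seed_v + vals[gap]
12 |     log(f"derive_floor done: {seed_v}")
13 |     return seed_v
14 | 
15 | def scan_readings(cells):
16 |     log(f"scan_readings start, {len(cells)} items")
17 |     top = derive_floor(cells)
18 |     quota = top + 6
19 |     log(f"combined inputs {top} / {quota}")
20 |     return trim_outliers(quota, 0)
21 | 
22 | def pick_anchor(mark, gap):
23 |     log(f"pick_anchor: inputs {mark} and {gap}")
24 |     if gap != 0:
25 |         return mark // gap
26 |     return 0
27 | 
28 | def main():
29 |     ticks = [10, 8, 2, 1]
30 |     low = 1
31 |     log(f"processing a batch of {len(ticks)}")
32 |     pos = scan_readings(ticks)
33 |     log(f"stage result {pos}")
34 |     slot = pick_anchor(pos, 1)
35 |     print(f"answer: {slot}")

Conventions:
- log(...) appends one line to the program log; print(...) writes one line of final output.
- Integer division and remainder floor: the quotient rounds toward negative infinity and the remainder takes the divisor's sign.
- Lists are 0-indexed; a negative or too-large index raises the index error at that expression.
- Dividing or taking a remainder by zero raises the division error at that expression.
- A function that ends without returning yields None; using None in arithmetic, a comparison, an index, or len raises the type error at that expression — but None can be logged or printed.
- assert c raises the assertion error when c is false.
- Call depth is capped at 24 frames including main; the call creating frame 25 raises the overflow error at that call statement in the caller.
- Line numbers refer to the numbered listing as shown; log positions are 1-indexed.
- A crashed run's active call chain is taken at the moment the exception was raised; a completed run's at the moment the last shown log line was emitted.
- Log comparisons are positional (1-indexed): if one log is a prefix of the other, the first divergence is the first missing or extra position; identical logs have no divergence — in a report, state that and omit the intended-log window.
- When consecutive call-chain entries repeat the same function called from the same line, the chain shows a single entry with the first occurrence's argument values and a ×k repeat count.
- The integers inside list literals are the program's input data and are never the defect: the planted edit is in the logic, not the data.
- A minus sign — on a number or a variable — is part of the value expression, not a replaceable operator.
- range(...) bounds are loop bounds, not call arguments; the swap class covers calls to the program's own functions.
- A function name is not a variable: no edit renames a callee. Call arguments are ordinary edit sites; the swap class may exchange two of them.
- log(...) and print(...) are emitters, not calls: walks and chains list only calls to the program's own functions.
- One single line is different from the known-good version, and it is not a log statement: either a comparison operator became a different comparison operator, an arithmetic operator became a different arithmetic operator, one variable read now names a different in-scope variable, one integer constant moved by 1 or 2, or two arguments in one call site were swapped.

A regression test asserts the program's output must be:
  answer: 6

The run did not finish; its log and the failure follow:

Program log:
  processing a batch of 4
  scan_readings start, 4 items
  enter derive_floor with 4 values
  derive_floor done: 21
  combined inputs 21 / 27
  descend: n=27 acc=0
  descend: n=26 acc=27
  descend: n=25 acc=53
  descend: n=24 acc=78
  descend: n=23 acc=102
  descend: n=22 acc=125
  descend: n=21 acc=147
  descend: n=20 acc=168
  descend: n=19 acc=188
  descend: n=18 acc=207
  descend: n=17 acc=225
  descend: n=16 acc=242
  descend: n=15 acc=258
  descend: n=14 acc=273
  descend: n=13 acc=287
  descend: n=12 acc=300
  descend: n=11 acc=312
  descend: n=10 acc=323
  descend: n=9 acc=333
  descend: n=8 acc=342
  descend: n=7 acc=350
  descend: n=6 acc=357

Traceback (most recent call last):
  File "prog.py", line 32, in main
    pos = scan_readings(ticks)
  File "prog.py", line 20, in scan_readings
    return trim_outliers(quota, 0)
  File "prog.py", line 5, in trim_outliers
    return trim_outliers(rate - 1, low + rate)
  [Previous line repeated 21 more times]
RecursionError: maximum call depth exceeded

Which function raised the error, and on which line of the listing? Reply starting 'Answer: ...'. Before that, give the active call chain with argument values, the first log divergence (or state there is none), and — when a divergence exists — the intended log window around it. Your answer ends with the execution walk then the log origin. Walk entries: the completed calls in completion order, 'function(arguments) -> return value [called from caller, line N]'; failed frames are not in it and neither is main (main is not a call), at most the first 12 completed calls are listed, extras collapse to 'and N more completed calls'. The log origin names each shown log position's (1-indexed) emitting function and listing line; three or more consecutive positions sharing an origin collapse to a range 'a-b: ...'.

Answer: the error was raised in trim_outliers, line 5.
Key fact: The earliest visible damage is log position 5 — 'combined inputs 21 / 27' rather than the intended 'combined inputs 21 / 3'.
Call chain: main -> scan_readings([10, 8, 2, 1]) (called at line 32) -> trim_outliers(27, 0) (called at line 20) -> trim_outliers(26, 27) (called at line 5) ×21.
First divergence: position 5 — the shown line 'combined inputs 21 / 27' should read 'combined inputs 21 / 3'.
Intended log window:
  3: enter derive_floor with 4 values
  4: derive_floor done: 21
  5: combined inputs 21 / 3
  6: descend: n=3 acc=0
Execution walk:
  derive_floor([10, 8, 2, 1]) -> 21  [called from scan_readings, line 17]
Log line origins:
  1: from main, line 31
  2: from scan_readings, line 16
  3: from derive_floor, line 8
  4: from derive_floor, line 12
  5: from scan_readings, line 19
  6-27: from trim_outliers, line 4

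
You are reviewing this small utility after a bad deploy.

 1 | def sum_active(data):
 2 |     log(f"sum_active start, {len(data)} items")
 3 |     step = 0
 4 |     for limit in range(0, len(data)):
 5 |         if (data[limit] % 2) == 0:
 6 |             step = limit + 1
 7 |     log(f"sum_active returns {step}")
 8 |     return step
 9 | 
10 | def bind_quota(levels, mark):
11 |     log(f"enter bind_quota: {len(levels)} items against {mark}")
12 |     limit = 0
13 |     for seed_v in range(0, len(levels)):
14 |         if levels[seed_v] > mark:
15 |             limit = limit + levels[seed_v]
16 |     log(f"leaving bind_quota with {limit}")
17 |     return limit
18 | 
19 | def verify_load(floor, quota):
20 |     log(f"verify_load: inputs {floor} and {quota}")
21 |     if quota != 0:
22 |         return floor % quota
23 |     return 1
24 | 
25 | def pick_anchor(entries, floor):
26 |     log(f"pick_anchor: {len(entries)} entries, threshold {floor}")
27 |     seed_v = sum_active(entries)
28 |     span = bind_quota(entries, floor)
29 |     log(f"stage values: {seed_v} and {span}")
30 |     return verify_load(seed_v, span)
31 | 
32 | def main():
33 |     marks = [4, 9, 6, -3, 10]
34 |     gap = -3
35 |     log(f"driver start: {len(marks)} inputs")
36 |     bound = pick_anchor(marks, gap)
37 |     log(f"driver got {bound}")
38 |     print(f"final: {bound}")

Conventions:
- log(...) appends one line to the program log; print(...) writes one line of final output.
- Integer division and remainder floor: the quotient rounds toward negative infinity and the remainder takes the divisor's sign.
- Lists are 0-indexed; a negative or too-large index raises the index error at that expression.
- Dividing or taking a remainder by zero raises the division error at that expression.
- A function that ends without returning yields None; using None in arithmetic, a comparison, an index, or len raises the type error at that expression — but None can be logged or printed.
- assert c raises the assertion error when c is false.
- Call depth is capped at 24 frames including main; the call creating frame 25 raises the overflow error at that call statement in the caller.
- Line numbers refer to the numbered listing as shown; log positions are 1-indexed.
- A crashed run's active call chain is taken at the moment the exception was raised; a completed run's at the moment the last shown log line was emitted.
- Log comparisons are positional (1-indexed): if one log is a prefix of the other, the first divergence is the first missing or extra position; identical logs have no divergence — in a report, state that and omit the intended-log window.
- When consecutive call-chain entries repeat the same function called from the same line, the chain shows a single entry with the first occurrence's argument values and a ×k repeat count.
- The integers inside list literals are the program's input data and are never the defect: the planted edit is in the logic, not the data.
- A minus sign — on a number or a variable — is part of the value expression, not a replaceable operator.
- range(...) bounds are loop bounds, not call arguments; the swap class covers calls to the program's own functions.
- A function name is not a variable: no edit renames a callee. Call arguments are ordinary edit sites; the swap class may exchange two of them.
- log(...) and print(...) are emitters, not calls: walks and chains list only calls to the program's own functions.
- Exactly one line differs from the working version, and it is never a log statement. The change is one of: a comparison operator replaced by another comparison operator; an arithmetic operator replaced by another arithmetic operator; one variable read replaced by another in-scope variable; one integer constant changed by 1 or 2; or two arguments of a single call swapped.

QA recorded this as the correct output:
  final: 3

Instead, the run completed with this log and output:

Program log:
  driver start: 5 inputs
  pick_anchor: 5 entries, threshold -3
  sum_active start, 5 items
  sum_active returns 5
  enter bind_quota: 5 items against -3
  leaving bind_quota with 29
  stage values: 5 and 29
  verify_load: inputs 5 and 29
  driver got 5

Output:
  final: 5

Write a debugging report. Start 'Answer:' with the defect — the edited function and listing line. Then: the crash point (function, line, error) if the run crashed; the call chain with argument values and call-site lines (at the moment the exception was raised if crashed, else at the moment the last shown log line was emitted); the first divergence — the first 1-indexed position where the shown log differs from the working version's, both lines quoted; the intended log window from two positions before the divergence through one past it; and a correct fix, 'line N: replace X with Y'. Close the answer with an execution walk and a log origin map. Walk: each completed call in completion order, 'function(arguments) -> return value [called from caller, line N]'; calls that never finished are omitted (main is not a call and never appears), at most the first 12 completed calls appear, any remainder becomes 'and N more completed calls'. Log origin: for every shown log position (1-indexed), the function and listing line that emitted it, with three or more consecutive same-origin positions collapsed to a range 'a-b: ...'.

Answer: the defect is in sum_active at line 6.
The tell: Everything matches until log position 4, which reads 'sum_active returns 5' in place of 'sum_active returns 3'.
Call chain: main.
First divergence: at position 4 the run shows 'sum_active returns 5' where the working version logs 'sum_active returns 3'.
Intended log window:
  2: pick_anchor: 5 entries, threshold -3
  3: sum_active start, 5 items
  4: sum_active returns 3
  5: enter bind_quota: 5 items against -3
Execution walk:
  sum_active([4, 9, 6, -3, 10]) -> 5  [called from pick_anchor, line 27]
  bind_quota([4, 9, 6, -3, 10], -3) -> 29  [called from pick_anchor, line 28]
  verify_load(5, 29) -> 5  [called from pick_anchor, line 30]
  pick_anchor([4, 9, 6, -3, 10], -3) -> 5  [called from main, line 36]
Log line origins:
  1: logged in main at line 35
  2: logged in pick_anchor at line 26
  3: logged in sum_active at line 2
  4: logged in sum_active at line 7
  5: logged in bind_quota at line 11
  6: logged in bind_quota at line 16
  7: logged in pick_anchor at line 29
  8: logged in verify_load at line 20
  9: logged in main at line 37
A correct fix: line 6: replace `limit` with `step`.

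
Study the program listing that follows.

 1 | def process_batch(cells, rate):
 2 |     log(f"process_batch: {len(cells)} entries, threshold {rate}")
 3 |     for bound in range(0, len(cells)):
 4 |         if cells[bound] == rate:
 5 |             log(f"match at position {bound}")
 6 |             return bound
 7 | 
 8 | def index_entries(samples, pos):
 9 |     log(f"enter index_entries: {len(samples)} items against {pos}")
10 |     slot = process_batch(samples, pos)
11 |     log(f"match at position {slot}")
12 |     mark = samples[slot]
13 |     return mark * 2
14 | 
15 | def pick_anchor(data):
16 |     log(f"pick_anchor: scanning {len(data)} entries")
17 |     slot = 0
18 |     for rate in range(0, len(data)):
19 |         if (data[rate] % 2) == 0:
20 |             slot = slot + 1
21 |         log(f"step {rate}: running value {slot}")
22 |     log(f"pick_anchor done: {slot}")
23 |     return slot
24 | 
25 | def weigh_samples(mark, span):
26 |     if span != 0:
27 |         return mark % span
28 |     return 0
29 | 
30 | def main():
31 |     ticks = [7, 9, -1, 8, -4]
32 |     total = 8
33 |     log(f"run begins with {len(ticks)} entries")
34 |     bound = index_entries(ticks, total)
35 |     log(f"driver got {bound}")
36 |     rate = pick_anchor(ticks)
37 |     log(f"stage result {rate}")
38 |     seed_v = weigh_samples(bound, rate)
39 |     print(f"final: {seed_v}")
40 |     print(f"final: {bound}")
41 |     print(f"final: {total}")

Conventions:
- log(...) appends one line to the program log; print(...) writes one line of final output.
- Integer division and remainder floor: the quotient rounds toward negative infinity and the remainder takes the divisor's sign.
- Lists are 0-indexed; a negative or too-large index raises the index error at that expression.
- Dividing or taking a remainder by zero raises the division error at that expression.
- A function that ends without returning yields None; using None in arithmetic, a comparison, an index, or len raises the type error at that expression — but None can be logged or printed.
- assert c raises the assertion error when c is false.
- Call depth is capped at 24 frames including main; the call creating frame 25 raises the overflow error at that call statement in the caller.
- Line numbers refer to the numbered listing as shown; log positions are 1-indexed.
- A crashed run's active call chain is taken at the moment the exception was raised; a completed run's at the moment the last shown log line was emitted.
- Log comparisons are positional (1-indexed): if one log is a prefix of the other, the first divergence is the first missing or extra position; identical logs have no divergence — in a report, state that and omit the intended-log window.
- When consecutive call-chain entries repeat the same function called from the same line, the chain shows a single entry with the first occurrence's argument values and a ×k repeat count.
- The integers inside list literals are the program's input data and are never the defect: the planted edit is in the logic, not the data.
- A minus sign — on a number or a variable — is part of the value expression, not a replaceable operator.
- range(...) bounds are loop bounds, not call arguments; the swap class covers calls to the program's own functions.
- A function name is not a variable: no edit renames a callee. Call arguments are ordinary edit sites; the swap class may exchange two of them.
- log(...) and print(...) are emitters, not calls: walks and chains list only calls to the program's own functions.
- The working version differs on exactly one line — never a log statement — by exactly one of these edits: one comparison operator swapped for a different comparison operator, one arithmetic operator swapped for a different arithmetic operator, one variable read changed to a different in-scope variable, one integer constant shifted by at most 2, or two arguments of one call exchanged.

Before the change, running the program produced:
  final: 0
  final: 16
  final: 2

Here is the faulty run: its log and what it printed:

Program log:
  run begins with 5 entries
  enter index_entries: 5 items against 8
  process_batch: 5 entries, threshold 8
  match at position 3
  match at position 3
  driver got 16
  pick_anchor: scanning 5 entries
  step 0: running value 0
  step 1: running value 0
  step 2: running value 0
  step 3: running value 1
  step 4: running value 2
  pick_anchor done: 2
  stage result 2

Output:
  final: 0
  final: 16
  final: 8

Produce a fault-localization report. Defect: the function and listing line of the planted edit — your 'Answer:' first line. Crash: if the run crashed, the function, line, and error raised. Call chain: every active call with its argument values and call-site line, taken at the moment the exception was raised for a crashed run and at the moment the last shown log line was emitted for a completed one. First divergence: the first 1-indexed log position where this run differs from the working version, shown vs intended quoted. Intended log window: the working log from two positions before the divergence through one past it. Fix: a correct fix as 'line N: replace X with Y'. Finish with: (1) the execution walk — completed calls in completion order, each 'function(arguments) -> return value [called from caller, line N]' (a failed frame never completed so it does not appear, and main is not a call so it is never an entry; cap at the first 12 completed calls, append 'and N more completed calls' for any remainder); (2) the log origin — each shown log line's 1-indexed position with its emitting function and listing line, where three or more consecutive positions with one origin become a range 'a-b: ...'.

Answer: the defect is in main at line 41.
Core observation: Every logged value matches the working version; the printed result is what differs.
Call chain: main.
First divergence: none; the two logs match at every position.
Execution walk:
  process_batch([7, 9, -1, 8, -4], 8) -> 3  [called from index_entries, line 10]
  index_entries([7, 9, -1, 8, -4], 8) -> 16  [called from main, line 34]
  pick_anchor([7, 9, -1, 8, -4]) -> 2  [called from main, line 36]
  weigh_samples(16, 2) -> 0  [called from main, line 38]
Origin of each log line:
  1: from main, line 33
  2: from index_entries, line 9
  3: from process_batch, line 2
  4: from process_batch, line 5
  5: from index_entries, line 11
  6: from main, line 35
  7: from pick_anchor, line 16
  8-12: from pick_anchor, line 21
  13: from pick_anchor, line 22
  14: from main, line 37
A correct fix: line 41: replace `total` with `rate`.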